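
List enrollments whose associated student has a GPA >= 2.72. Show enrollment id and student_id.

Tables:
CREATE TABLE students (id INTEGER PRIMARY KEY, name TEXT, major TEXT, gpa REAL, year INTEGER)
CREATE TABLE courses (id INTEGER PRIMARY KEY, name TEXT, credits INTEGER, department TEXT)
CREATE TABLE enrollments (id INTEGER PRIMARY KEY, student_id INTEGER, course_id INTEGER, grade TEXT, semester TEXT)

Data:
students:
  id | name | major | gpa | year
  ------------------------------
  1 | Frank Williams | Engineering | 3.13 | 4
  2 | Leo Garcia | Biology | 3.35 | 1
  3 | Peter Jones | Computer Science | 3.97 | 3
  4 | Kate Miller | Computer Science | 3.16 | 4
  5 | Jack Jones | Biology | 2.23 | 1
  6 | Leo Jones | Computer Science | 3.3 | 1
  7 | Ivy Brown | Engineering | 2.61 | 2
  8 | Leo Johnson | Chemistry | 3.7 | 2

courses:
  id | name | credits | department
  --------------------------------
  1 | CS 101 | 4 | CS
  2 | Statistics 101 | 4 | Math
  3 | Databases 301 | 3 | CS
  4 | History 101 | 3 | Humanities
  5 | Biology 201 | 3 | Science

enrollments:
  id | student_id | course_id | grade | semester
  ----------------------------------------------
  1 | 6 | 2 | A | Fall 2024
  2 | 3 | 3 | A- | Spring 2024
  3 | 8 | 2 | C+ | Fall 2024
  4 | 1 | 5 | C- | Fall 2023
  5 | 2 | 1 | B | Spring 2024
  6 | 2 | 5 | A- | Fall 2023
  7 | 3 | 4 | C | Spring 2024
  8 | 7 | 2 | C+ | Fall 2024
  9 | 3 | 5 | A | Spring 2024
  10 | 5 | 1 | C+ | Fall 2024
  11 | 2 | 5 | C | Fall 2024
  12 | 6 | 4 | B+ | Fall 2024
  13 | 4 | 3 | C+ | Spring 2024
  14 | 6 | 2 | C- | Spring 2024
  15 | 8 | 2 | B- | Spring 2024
SELECT id, student_id FROM enrollments WHERE student_id IN (SELECT id FROM students WHERE gpa >= 2.72)

Execution result:
id | student_id
1 | 6
2 | 3
3 | 8
4 | 1
5 | 2
6 | 2
7 | 3
9 | 3
11 | 2
12 | 6
13 | 4
14 | 6
15 | 8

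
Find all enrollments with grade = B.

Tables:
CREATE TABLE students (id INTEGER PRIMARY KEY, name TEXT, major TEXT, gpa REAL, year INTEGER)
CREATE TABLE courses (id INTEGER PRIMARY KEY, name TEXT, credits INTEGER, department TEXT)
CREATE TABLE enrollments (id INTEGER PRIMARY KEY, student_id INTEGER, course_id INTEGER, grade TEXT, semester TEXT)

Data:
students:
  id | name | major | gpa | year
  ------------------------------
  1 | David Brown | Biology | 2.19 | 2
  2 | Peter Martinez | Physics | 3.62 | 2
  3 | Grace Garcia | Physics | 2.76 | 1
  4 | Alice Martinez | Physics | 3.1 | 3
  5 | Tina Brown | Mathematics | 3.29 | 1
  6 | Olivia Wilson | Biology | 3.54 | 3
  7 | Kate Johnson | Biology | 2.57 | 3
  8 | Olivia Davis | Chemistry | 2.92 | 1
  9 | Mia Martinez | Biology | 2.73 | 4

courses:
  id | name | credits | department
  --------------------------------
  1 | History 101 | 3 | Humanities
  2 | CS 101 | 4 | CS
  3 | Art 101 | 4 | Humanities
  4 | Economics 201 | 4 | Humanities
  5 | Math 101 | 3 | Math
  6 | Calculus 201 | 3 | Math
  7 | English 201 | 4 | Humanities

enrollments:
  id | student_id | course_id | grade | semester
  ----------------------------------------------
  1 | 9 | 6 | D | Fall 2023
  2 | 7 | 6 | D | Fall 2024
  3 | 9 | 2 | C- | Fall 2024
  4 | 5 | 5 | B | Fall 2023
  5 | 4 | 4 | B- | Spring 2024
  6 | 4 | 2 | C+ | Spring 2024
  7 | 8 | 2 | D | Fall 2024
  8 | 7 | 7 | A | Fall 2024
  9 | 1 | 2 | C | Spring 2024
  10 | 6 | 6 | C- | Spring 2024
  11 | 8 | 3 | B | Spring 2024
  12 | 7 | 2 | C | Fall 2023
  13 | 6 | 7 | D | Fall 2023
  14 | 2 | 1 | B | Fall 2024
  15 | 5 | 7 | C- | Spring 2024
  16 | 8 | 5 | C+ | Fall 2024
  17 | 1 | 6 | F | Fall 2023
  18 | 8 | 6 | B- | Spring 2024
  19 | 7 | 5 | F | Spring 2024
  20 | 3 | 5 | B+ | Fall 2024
SELECT id, grade FROM enrollments WHERE grade = 'B'

Execution result:
id | grade
4 | B
11 | B
14 | B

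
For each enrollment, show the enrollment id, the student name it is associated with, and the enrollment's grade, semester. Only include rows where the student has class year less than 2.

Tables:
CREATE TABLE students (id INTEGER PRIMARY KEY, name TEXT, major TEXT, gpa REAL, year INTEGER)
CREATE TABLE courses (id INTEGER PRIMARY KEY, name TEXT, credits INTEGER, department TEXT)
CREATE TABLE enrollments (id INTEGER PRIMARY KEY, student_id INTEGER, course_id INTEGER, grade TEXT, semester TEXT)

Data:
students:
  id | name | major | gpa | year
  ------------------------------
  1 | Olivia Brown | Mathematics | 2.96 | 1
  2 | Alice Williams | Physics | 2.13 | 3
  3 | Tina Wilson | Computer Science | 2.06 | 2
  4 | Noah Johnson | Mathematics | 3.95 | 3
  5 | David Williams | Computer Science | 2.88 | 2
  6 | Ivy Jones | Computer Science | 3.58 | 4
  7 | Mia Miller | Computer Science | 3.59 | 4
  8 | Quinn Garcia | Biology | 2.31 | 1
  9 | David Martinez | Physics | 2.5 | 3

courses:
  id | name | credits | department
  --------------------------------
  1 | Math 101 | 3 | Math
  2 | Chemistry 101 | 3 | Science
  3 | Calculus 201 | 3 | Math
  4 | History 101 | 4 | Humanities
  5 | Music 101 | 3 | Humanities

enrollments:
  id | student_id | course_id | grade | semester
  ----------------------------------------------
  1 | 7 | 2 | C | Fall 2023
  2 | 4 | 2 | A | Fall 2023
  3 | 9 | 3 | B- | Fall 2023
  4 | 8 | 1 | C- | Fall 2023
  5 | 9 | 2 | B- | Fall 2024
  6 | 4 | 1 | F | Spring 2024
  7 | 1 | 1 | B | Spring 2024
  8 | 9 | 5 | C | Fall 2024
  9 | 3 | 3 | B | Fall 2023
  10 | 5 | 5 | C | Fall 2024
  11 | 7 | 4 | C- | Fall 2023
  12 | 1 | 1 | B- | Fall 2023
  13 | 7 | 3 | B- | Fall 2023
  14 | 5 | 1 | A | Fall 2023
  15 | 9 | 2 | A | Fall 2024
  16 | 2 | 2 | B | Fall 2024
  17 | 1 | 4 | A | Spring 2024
SELECT c.id, p.name AS student, c.grade, c.semester FROM enrollments c JOIN students p ON c.student_id = p.id WHERE p.year < 2

Execution result:
id | student | grade | semester
4 | Quinn Garcia | C- | Fall 2023
7 | Olivia Brown | B | Spring 2024
12 | Olivia Brown | B- | Fall 2023
17 | Olivia Brown | A | Spring 2024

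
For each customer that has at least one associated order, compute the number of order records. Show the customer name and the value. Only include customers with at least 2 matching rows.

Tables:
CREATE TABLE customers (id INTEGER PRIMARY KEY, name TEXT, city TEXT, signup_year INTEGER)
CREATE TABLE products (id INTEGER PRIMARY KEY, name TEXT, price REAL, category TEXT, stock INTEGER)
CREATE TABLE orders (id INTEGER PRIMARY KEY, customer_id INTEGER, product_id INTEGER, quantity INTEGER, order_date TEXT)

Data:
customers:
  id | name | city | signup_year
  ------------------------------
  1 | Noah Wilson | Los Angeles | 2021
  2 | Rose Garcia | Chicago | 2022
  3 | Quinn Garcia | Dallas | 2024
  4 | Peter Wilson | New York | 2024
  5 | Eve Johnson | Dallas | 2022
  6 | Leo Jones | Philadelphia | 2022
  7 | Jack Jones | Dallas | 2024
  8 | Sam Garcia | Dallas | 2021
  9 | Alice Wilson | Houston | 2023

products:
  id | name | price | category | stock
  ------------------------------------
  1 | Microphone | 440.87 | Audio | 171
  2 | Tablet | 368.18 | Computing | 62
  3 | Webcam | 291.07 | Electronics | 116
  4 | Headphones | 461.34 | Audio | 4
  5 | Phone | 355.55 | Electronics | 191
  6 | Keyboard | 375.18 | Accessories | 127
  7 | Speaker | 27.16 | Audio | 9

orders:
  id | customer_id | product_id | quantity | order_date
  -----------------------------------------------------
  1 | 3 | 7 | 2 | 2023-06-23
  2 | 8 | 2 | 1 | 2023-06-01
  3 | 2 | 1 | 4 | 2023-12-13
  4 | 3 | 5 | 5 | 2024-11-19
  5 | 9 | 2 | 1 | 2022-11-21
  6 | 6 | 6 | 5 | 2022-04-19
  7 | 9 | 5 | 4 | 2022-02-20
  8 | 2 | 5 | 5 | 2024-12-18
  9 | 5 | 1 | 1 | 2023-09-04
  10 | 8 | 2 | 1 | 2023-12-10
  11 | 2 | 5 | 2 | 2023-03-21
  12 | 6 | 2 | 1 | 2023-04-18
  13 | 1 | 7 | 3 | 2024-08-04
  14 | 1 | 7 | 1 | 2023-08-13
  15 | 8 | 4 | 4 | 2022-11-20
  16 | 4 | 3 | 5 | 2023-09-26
SELECT p.name, COUNT(*) AS n FROM orders c JOIN customers p ON c.customer_id = p.id GROUP BY p.id, p.name HAVING COUNT(*) >= 2

Execution result:
name | n
Noah Wilson | 2
Rose Garcia | 3
Quinn Garcia | 2
Leo Jones | 2
Sam Garcia | 3
Alice Wilson | 2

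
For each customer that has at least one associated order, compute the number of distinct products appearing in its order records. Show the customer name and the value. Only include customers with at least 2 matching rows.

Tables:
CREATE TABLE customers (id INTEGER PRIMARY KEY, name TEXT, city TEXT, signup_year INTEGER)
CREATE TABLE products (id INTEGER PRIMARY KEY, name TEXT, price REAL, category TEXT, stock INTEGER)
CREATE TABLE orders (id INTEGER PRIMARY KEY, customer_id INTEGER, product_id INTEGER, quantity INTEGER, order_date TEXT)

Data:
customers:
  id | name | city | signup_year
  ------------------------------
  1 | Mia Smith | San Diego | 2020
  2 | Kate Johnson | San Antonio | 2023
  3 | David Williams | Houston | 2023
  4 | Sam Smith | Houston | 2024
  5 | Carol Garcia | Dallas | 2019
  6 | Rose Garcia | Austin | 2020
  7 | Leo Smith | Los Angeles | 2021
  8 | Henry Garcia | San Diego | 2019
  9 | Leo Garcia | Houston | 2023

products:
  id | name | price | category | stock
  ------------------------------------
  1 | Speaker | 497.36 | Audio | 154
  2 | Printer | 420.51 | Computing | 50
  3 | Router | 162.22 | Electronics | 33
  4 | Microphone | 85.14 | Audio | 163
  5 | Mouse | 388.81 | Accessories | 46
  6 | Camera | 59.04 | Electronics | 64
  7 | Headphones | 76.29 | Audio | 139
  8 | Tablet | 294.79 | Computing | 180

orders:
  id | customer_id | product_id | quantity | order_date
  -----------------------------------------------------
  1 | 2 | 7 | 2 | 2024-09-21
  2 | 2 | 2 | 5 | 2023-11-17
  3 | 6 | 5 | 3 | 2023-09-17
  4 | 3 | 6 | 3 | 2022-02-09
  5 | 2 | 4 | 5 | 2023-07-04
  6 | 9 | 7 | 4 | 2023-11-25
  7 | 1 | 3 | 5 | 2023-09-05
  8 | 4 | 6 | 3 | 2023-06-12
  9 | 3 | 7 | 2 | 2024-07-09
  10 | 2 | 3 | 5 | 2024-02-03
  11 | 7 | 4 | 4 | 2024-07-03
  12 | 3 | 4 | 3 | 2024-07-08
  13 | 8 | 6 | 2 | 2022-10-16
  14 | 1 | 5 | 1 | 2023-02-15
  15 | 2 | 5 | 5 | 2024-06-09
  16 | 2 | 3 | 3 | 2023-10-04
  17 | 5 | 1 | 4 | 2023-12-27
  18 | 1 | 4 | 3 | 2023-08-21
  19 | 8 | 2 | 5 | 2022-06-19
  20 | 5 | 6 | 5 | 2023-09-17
SELECT p.name, COUNT(DISTINCT c.product_id) AS distinct_product_count FROM orders c JOIN customers p ON c.customer_id = p.id GROUP BY p.id, p.name HAVING COUNT(*) >= 2

Execution result:
name | distinct_product_count
Mia Smith | 3
Kate Johnson | 5
David Williams | 3
Carol Garcia | 2
Henry Garcia | 2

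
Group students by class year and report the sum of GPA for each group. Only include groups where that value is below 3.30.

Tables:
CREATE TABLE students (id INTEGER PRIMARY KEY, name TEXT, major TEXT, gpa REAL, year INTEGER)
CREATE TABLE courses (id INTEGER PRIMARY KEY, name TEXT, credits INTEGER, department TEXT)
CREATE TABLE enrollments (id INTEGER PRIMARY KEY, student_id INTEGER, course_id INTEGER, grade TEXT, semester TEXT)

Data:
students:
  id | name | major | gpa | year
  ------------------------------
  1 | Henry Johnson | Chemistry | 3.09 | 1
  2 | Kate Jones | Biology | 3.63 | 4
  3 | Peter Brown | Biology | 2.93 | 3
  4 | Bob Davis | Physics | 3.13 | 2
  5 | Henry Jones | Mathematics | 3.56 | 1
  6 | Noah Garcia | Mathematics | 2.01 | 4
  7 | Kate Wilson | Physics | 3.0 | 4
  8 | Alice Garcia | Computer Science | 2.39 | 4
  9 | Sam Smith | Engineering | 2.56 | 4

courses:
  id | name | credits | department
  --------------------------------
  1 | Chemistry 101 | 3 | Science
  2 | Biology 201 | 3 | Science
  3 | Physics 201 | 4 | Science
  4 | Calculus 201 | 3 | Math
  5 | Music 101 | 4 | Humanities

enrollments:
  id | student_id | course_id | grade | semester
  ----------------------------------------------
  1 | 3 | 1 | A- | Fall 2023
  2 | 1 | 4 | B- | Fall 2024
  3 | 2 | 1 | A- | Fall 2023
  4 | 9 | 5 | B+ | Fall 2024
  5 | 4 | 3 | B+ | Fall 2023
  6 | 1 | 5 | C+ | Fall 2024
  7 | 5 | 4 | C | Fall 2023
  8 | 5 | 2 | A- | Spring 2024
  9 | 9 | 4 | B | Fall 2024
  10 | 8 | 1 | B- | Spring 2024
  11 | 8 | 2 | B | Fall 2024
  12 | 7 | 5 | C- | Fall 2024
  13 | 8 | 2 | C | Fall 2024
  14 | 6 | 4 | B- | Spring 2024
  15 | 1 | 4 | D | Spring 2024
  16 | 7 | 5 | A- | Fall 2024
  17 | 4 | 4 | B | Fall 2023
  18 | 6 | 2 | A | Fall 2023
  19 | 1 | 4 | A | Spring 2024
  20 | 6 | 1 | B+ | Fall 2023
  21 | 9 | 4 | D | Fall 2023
SELECT year, SUM(gpa) AS sum_gpa FROM students GROUP BY year HAVING SUM(gpa) < 3.3

Execution result:
year | sum_gpa
2 | 3.13
3 | 2.93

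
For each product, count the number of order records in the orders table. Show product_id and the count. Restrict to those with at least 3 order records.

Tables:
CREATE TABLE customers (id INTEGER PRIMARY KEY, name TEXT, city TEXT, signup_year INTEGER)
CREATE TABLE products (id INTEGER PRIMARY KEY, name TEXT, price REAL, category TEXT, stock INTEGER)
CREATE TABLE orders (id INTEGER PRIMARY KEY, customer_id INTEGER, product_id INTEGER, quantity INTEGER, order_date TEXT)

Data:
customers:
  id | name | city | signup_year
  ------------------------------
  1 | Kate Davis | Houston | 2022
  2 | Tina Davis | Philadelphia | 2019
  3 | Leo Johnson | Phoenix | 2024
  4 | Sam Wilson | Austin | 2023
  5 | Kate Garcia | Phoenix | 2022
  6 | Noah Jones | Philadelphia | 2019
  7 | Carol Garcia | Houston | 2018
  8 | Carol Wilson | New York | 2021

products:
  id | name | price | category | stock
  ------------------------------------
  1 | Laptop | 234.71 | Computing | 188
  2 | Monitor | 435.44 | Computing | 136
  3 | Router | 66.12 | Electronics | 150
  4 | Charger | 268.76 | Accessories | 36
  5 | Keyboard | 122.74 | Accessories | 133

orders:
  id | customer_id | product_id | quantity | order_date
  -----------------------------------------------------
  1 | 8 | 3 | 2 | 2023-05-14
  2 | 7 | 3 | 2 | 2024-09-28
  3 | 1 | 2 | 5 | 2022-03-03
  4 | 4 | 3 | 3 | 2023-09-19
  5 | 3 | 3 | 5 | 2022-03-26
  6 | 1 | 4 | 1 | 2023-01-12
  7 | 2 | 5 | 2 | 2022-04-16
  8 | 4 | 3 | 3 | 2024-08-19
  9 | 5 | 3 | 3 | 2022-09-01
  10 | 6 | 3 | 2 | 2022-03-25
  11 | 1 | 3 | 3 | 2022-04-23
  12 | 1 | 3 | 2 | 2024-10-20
SELECT product_id, COUNT(*) AS order_count FROM orders GROUP BY product_id HAVING COUNT(*) >= 3

Execution result:
product_id | order_count
3 | 9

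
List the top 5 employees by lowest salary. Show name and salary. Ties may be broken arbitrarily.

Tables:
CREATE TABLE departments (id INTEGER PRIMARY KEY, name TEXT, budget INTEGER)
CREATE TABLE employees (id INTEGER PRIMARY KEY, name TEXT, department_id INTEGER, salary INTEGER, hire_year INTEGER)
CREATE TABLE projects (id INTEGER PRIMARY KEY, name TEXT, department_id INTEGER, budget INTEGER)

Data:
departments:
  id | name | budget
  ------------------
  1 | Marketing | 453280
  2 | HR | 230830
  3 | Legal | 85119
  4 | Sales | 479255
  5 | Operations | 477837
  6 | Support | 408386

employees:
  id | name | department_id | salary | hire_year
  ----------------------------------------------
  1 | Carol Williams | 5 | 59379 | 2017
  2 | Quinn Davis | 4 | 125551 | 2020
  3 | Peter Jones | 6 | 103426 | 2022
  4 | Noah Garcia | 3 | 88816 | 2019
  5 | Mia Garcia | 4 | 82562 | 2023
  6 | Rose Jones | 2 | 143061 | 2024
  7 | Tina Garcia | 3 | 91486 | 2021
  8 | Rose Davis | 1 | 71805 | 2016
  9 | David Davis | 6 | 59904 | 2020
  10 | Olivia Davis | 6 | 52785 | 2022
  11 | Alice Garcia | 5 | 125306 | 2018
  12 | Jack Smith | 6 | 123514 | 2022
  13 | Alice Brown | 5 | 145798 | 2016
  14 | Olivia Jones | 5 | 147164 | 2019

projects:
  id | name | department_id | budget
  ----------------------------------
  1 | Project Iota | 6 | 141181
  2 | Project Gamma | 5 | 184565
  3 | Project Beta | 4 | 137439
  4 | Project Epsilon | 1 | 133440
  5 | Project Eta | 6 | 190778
SELECT name, salary FROM employees ORDER BY salary ASC LIMIT 5

Execution result:
name | salary
Olivia Davis | 52785
Carol Williams | 59379
David Davis | 59904
Rose Davis | 71805
Mia Garcia | 82562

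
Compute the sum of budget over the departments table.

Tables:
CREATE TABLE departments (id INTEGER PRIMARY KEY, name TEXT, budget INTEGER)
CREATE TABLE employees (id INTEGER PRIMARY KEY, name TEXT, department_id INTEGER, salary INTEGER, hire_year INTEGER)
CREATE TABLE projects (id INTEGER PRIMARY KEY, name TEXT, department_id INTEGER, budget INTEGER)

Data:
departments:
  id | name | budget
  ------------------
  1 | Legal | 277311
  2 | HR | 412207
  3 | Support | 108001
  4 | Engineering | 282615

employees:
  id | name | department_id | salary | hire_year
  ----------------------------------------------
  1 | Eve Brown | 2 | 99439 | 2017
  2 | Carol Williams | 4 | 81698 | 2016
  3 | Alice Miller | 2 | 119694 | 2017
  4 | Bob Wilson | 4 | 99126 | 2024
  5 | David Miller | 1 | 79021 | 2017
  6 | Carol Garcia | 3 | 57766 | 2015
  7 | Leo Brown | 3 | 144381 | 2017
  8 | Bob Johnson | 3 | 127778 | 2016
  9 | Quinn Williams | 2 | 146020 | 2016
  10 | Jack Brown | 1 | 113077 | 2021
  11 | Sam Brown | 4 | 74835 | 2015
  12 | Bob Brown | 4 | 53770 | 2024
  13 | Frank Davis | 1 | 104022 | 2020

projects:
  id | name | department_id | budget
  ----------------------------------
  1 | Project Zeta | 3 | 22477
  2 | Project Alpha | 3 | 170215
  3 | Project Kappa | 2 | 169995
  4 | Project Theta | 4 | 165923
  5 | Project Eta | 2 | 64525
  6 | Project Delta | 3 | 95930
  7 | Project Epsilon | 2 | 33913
SELECT SUM(budget) FROM departments

Execution result:
1080134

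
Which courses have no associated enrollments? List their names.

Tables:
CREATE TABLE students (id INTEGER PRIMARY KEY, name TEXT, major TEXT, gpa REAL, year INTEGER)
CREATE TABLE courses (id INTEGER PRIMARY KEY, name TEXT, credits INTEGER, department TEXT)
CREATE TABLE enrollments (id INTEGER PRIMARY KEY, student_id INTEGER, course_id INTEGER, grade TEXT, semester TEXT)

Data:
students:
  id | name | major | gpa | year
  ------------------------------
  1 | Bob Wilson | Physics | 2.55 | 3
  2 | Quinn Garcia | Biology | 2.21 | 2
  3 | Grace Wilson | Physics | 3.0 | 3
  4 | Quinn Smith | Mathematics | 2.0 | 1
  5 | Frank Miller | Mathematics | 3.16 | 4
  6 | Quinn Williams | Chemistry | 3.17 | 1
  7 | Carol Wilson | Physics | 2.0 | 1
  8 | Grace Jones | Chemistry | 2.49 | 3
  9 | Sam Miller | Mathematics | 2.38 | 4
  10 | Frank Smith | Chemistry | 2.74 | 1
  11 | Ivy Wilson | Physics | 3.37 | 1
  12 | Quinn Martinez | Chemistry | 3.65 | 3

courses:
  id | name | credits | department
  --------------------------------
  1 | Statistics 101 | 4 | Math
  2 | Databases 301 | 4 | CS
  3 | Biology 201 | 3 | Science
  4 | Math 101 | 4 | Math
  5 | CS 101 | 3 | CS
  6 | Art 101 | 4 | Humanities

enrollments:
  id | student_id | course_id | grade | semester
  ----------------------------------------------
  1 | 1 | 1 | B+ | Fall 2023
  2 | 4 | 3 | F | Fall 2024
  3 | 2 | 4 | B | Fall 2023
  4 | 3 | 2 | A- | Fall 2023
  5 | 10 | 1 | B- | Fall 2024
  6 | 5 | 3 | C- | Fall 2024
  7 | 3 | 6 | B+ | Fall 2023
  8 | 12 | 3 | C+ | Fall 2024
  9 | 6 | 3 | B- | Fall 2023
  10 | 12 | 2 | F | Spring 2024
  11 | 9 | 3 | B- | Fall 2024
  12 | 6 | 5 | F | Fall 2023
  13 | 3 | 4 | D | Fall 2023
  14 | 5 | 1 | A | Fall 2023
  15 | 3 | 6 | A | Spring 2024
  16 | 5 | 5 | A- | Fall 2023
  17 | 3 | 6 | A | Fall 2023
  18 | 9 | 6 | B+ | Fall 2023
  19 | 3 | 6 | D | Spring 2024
SELECT p.name FROM courses p LEFT JOIN enrollments c ON c.course_id = p.id WHERE c.id IS NULL

Execution result:
(no rows)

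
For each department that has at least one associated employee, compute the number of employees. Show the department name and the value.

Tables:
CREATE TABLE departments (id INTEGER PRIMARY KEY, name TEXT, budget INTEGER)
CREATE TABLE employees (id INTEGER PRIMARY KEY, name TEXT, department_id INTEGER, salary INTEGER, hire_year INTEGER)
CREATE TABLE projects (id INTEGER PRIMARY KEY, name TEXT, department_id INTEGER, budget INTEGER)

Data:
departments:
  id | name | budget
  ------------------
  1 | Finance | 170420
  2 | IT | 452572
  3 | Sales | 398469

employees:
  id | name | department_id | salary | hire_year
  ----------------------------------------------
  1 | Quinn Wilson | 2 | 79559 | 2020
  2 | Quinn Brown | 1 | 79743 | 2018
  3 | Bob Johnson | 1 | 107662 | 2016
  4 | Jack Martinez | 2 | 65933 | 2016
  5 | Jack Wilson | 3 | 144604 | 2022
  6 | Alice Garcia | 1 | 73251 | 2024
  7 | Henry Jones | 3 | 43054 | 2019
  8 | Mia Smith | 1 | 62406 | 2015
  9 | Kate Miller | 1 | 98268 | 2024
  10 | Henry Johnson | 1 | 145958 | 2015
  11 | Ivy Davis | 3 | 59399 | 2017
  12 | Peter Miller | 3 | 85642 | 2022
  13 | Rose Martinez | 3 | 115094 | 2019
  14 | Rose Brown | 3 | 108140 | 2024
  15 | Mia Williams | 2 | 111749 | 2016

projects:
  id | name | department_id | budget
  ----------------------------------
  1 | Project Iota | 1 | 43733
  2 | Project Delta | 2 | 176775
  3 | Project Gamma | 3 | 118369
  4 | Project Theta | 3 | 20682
SELECT p.name, COUNT(*) AS n FROM employees c JOIN departments p ON c.department_id = p.id GROUP BY p.id, p.name

Execution result:
name | n
Finance | 6
IT | 3
Sales | 6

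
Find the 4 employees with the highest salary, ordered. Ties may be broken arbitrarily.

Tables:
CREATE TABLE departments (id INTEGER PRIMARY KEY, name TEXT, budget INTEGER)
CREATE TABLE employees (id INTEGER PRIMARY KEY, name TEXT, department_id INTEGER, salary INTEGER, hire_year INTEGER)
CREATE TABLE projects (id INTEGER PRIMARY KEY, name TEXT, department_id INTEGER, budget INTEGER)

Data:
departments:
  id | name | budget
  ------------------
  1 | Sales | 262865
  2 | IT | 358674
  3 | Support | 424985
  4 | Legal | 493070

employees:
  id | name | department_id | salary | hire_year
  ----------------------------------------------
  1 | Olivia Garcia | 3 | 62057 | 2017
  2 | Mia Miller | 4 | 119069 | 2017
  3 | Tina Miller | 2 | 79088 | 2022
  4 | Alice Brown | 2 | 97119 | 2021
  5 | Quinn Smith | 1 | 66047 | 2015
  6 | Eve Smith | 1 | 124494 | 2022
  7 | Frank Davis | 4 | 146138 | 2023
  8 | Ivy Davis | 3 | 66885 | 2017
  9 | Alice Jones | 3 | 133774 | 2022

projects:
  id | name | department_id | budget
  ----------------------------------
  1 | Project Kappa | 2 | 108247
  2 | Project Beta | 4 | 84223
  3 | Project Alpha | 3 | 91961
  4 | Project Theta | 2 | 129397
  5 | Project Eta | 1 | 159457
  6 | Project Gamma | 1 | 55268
SELECT name, salary FROM employees ORDER BY salary DESC LIMIT 4

Execution result:
name | salary
Frank Davis | 146138
Alice Jones | 133774
Eve Smith | 124494
Mia Miller | 119069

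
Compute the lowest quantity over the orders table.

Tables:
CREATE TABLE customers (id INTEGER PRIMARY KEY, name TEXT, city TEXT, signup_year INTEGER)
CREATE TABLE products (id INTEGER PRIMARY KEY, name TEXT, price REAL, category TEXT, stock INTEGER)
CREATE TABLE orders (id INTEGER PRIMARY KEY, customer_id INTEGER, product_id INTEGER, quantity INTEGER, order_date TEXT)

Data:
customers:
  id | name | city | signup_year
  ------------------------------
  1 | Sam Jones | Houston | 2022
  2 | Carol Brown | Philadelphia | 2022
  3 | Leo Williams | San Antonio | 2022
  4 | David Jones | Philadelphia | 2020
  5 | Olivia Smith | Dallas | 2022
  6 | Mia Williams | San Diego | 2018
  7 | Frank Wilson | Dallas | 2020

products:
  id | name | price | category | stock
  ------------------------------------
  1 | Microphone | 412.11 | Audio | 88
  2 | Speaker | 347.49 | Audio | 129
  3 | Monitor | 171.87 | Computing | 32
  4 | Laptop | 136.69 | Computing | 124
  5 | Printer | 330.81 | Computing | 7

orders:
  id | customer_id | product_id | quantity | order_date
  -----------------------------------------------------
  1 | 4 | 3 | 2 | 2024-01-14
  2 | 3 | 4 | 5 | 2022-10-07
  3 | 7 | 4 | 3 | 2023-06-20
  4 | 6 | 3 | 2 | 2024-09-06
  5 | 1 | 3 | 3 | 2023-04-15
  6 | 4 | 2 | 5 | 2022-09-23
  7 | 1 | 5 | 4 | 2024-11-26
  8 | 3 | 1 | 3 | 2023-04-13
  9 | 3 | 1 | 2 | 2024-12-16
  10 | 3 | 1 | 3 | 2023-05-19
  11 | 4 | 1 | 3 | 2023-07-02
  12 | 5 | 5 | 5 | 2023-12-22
SELECT MIN(quantity) FROM orders

Execution result:
2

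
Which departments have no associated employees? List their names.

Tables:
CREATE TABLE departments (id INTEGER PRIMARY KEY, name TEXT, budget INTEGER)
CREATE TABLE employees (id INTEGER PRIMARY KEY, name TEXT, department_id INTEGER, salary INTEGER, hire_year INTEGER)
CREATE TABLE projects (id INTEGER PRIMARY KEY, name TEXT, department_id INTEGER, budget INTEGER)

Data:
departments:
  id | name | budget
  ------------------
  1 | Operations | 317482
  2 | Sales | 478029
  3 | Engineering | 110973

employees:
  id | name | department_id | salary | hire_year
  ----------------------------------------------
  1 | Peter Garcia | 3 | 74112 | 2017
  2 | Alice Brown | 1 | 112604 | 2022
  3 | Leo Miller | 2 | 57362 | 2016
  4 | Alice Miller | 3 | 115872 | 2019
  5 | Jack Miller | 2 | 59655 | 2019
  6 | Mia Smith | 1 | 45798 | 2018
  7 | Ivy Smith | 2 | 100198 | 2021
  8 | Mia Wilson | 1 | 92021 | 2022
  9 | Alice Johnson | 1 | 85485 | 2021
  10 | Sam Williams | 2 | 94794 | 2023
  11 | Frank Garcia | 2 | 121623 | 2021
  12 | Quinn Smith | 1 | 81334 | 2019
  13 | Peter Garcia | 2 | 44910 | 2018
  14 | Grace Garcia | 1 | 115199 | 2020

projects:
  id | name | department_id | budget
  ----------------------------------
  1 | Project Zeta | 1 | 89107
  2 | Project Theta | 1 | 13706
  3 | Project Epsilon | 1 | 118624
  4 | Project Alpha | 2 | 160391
SELECT p.name FROM departments p LEFT JOIN employees c ON c.department_id = p.id WHERE c.id IS NULL

Execution result:
(no rows)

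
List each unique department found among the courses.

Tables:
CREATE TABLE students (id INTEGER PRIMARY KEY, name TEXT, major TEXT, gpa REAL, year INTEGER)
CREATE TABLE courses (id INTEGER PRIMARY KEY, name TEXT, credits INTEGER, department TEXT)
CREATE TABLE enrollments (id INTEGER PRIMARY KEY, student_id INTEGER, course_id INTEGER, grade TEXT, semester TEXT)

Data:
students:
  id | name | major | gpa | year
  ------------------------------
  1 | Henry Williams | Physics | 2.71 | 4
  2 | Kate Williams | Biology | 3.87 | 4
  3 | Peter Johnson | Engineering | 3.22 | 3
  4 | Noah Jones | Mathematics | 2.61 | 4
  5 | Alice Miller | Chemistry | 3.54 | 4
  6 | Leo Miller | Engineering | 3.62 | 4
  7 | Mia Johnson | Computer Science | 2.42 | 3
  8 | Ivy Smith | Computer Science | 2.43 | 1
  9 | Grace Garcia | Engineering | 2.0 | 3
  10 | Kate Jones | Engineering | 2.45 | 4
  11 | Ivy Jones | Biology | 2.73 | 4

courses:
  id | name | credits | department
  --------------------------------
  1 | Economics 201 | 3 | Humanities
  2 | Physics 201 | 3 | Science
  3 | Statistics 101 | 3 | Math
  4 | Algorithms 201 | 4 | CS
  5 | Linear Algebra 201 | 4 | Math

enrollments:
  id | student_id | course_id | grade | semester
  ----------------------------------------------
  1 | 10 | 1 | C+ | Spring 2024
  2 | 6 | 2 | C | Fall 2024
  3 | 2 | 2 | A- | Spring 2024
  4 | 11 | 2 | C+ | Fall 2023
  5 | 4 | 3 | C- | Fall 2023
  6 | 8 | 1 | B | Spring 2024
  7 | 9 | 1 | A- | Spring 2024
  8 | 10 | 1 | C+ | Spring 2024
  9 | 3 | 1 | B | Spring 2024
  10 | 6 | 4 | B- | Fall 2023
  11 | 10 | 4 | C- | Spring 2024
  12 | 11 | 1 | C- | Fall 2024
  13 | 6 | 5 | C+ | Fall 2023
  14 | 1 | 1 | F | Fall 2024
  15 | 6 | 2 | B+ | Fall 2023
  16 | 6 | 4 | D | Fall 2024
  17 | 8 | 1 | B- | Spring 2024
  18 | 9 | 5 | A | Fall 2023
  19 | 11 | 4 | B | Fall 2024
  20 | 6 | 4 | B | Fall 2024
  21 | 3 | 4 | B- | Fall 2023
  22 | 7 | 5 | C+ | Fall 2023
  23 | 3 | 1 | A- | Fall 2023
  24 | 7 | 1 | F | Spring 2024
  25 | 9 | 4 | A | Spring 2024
SELECT DISTINCT department FROM courses

Execution result:
department
Humanities
Science
Math
CS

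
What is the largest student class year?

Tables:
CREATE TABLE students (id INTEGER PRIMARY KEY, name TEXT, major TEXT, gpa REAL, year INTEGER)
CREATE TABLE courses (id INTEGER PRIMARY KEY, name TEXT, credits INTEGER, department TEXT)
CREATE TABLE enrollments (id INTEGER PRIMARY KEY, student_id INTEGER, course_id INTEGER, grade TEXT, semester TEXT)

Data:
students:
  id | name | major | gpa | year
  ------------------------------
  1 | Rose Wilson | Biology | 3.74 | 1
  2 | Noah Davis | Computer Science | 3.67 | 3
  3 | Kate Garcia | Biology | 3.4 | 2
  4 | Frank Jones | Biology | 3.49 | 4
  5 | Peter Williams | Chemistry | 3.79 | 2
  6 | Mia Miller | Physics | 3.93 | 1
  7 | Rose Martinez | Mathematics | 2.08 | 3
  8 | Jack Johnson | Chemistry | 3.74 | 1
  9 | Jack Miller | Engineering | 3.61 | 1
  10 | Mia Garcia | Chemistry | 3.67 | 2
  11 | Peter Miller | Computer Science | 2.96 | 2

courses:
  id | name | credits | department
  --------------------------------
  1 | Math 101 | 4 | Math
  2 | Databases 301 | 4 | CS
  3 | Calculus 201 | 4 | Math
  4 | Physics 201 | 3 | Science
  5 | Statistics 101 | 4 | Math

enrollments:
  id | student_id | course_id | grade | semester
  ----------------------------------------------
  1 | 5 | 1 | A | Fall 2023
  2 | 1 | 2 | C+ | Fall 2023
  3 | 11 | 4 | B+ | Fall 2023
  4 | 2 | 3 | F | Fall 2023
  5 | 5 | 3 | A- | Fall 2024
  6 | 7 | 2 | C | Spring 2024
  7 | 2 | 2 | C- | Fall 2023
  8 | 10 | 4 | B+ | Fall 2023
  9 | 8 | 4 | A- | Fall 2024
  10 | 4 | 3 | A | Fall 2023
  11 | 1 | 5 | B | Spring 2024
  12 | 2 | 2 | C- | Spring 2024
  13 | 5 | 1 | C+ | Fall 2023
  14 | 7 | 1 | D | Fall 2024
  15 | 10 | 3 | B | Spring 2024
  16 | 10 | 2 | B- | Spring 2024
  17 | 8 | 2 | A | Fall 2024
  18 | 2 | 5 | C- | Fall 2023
SELECT MAX(year) FROM students

Execution result:
4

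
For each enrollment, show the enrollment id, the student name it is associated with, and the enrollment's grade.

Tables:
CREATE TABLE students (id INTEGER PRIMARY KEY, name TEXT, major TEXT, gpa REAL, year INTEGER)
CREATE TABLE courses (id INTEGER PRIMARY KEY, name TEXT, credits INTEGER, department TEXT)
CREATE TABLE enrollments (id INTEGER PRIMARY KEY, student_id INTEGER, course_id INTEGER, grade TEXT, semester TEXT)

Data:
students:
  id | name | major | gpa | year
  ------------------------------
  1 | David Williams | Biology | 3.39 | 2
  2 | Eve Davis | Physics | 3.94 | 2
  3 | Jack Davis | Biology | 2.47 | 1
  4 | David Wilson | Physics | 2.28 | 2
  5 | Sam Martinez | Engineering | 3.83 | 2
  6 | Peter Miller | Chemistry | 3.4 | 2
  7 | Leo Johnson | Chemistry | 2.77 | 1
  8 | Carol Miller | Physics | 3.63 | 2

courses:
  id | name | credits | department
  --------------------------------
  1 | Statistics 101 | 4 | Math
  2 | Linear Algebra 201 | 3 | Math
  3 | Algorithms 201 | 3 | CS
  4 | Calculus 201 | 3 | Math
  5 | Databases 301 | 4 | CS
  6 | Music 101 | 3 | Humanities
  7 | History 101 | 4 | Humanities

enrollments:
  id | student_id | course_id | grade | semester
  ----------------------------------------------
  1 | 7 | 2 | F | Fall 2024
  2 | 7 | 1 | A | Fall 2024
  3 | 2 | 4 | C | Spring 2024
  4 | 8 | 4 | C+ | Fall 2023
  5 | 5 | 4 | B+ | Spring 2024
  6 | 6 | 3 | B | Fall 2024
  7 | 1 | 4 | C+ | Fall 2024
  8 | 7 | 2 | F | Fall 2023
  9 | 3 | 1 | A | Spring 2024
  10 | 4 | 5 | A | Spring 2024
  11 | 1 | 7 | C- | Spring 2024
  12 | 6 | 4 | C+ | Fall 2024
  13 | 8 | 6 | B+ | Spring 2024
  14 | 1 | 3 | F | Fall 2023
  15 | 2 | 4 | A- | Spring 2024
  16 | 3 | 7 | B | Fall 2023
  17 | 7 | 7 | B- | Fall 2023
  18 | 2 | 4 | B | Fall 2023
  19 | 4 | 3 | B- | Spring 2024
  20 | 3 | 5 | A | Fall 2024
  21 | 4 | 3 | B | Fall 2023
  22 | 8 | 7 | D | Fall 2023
SELECT c.id, p.name AS student, c.grade FROM enrollments c JOIN students p ON c.student_id = p.id

Execution result:
id | student | grade
1 | Leo Johnson | F
2 | Leo Johnson | A
3 | Eve Davis | C
4 | Carol Miller | C+
5 | Sam Martinez | B+
6 | Peter Miller | B
7 | David Williams | C+
8 | Leo Johnson | F
9 | Jack Davis | A
10 | David Wilson | A
11 | David Williams | C-
12 | Peter Miller | C+
13 | Carol Miller | B+
14 | David Williams | F
15 | Eve Davis | A-
16 | Jack Davis | B
17 | Leo Johnson | B-
18 | Eve Davis | B
19 | David Wilson | B-
20 | Jack Davis | A
21 | David Wilson | B
22 | Carol Miller | D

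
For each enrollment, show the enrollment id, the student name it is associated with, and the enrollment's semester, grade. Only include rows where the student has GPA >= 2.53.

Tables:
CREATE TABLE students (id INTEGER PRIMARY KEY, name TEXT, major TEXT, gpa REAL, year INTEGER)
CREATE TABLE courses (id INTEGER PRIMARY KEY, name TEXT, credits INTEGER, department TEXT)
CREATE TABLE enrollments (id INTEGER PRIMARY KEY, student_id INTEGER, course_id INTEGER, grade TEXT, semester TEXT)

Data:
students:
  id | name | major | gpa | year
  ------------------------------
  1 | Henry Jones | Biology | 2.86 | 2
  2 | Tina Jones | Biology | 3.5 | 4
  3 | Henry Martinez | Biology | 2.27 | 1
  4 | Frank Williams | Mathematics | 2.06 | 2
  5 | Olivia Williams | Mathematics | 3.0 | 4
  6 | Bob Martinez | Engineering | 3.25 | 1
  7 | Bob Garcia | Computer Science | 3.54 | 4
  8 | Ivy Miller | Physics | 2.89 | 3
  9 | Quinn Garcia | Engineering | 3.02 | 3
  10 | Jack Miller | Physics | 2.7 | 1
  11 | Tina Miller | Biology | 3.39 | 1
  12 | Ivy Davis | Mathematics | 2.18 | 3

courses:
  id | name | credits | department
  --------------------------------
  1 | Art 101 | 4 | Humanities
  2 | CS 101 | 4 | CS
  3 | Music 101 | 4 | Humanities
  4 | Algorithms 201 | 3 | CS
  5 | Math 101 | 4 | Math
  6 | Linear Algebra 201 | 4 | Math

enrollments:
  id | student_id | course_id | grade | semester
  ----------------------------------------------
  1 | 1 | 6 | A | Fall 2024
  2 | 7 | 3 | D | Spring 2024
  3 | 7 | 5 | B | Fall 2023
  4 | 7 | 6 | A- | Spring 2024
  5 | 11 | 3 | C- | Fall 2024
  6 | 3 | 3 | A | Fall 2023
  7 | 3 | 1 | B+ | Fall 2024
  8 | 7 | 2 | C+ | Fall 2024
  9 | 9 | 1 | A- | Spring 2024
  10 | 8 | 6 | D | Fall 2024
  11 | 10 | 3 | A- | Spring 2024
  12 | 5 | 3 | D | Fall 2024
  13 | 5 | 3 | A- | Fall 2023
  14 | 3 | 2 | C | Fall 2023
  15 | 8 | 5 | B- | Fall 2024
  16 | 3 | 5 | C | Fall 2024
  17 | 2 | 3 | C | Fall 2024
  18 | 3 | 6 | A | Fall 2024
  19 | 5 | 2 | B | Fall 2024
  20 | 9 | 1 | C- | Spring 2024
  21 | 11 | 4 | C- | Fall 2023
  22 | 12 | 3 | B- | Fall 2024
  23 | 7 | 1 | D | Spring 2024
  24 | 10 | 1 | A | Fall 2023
SELECT c.id, p.name AS student, c.semester, c.grade FROM enrollments c JOIN students p ON c.student_id = p.id WHERE p.gpa >= 2.53

Execution result:
id | student | semester | grade
1 | Henry Jones | Fall 2024 | A
2 | Bob Garcia | Spring 2024 | D
3 | Bob Garcia | Fall 2023 | B
4 | Bob Garcia | Spring 2024 | A-
5 | Tina Miller | Fall 2024 | C-
8 | Bob Garcia | Fall 2024 | C+
9 | Quinn Garcia | Spring 2024 | A-
10 | Ivy Miller | Fall 2024 | D
11 | Jack Miller | Spring 2024 | A-
12 | Olivia Williams | Fall 2024 | D
13 | Olivia Williams | Fall 2023 | A-
15 | Ivy Miller | Fall 2024 | B-
17 | Tina Jones | Fall 2024 | C
19 | Olivia Williams | Fall 2024 | B
20 | Quinn Garcia | Spring 2024 | C-
21 | Tina Miller | Fall 2023 | C-
23 | Bob Garcia | Spring 2024 | D
24 | Jack Miller | Fall 2023 | A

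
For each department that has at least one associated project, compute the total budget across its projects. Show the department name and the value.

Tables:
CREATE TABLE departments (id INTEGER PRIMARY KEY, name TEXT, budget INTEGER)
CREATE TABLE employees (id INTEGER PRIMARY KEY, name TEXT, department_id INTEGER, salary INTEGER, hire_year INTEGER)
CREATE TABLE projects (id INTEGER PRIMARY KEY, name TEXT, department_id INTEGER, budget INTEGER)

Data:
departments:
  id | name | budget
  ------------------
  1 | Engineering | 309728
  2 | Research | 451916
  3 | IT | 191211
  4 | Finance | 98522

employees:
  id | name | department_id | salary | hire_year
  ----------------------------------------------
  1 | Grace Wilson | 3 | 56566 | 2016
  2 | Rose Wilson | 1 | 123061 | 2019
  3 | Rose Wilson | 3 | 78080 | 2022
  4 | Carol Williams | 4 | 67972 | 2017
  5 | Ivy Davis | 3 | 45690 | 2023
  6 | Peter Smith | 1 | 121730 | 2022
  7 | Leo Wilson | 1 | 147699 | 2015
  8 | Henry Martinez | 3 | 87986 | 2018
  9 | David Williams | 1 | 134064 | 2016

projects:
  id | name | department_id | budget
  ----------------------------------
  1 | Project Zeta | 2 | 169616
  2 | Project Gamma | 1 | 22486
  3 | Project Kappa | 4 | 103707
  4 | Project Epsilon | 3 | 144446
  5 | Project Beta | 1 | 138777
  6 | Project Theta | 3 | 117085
SELECT p.name, SUM(c.budget) AS sum_budget FROM projects c JOIN departments p ON c.department_id = p.id GROUP BY p.id, p.name

Execution result:
name | sum_budget
Engineering | 161263
Research | 169616
IT | 261531
Finance | 103707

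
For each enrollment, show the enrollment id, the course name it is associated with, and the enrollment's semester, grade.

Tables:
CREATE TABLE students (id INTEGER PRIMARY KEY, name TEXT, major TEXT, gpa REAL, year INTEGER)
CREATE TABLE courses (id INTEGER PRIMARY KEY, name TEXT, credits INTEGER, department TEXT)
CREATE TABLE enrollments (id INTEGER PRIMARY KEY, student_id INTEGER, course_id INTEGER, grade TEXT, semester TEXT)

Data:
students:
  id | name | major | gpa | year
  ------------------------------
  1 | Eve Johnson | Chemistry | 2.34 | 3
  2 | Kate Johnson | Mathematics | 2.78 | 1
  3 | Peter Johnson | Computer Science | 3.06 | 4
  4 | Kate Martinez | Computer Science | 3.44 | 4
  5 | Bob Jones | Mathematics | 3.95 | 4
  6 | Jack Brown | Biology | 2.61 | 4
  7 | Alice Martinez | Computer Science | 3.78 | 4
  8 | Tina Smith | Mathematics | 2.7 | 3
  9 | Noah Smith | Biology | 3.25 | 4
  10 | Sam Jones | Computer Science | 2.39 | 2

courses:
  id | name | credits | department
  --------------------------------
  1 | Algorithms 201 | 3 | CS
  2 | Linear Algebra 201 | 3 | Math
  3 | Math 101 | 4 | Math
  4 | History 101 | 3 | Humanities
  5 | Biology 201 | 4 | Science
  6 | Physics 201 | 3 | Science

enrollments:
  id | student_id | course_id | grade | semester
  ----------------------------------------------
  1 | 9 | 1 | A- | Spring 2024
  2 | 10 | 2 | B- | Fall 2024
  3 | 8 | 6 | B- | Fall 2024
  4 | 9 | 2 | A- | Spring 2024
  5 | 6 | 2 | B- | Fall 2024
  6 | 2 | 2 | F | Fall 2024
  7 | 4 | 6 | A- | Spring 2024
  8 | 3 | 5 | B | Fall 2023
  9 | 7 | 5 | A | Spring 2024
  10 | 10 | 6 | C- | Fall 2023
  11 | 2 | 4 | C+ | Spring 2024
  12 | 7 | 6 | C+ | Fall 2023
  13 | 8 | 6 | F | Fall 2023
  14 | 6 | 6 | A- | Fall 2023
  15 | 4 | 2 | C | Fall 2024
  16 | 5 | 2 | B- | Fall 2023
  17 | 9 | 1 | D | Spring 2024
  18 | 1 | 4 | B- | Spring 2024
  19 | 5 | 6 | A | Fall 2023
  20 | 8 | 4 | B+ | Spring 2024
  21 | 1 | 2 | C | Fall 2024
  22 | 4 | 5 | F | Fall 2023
SELECT c.id, p.name AS course, c.semester, c.grade FROM enrollments c JOIN courses p ON c.course_id = p.id

Execution result:
id | course | semester | grade
1 | Algorithms 201 | Spring 2024 | A-
2 | Linear Algebra 201 | Fall 2024 | B-
3 | Physics 201 | Fall 2024 | B-
4 | Linear Algebra 201 | Spring 2024 | A-
5 | Linear Algebra 201 | Fall 2024 | B-
6 | Linear Algebra 201 | Fall 2024 | F
7 | Physics 201 | Spring 2024 | A-
8 | Biology 201 | Fall 2023 | B
9 | Biology 201 | Spring 2024 | A
10 | Physics 201 | Fall 2023 | C-
11 | History 101 | Spring 2024 | C+
12 | Physics 201 | Fall 2023 | C+
13 | Physics 201 | Fall 2023 | F
14 | Physics 201 | Fall 2023 | A-
15 | Linear Algebra 201 | Fall 2024 | C
16 | Linear Algebra 201 | Fall 2023 | B-
17 | Algorithms 201 | Spring 2024 | D
18 | History 101 | Spring 2024 | B-
19 | Physics 201 | Fall 2023 | A
20 | History 101 | Spring 2024 | B+
21 | Linear Algebra 201 | Fall 2024 | C
22 | Biology 201 | Fall 2023 | F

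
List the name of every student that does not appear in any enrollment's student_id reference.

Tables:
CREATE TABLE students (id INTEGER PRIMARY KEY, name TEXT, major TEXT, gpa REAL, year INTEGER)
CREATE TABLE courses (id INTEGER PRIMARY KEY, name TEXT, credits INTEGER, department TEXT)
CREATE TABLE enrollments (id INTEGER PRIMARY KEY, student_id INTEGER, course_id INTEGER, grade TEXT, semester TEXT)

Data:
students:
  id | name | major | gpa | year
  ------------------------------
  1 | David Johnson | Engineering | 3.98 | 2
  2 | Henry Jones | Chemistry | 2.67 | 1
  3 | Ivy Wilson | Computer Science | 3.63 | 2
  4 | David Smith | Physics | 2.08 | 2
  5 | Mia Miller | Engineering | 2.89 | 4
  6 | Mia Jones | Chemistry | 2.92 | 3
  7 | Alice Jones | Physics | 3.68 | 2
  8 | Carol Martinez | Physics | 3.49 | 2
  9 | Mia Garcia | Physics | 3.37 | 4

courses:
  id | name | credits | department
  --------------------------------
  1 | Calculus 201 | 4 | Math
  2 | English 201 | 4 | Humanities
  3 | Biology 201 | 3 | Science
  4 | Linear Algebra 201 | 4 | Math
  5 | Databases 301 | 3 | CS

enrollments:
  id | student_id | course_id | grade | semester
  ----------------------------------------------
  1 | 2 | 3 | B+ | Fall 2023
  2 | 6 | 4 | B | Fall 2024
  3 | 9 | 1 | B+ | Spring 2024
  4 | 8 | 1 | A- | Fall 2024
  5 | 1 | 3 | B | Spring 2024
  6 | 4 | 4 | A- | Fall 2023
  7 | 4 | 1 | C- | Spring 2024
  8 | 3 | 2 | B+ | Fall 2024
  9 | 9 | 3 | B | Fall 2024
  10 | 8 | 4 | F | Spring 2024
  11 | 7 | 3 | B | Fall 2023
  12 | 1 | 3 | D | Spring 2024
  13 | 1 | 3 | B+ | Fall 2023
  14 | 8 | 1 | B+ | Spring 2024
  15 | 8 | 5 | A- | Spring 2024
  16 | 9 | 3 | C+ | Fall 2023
SELECT p.name FROM students p LEFT JOIN enrollments c ON c.student_id = p.id WHERE c.id IS NULL

Execution result:
Mia Miller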